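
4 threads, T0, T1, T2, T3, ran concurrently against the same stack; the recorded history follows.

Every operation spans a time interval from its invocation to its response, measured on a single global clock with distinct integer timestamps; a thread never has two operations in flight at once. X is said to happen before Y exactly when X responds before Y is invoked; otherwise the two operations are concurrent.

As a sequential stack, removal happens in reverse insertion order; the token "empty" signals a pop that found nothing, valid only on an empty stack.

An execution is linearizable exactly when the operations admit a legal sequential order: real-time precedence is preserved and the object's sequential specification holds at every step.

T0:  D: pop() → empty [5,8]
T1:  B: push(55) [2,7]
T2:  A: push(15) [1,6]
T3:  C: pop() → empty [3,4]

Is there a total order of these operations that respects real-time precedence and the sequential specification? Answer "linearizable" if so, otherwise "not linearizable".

witness order: C, D, A, B
1. C pop() → empty, leaving stack <>
2. D pop() → empty, leaving stack <>
3. A push(15), leaving stack <15>
4. B push(55), leaving stack <15,55>

linearizable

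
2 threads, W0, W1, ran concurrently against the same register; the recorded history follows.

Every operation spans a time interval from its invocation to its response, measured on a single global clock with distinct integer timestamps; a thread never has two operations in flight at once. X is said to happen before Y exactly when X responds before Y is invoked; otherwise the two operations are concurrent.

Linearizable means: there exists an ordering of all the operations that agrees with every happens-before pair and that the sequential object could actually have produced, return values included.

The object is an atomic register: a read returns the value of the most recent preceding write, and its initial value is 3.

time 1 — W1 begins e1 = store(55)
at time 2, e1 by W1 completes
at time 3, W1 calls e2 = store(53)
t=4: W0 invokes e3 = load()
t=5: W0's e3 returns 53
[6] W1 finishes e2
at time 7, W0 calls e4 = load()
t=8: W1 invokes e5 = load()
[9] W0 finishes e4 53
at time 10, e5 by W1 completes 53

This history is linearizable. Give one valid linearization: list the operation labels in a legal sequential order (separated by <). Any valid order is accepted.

e1 < e2 < e3 < e4 < e5

1. e1 store(55), leaving value 55
2. e2 store(53), leaving value 53
3. e3 load() → 53, leaving value 53
4. e4 load() → 53, leaving value 53
5. e5 load() → 53, leaving value 53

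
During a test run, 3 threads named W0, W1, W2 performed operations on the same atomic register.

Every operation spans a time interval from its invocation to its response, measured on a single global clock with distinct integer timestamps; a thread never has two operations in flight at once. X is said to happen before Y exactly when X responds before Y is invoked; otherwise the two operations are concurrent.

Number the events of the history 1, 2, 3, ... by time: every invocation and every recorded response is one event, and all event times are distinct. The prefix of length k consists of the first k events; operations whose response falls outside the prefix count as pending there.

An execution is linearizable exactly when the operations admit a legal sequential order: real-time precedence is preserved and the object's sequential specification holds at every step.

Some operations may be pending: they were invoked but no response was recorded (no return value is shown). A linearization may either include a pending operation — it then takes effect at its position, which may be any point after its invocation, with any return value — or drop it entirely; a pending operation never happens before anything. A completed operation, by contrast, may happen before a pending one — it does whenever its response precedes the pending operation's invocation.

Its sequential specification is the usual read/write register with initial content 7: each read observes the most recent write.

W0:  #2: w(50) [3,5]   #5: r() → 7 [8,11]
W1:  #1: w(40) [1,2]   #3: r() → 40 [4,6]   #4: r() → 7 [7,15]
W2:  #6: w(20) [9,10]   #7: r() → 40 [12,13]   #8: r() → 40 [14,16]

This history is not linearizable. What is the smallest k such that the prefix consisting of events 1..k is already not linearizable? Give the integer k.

one valid order for events 1..10 is #1, #3, #2, #4, #5, #6:
after step 1 (#1 w(40)): value 40
after step 2 (#3 r() → 40): value 40
after step 3 (#2 w(50)): value 50
after step 4 (#4 r() (pending, included)): value 50
after step 5 (#5 r() (pending, included)): value 50
after step 6 (#6 w(20)): value 20
at event 11 (#5's time-11 response) nothing linearizes any more
including or dropping the 1 pending operation (#4) in any combination fails
sample order #1, #2, #3, #5, #6 (pending dropped) stalls at step 3 — #3 r() → 40 has no legal effect
sample order #1, #2, #3, #6, #5 (pending dropped) stalls at step 3 — #3 r() → 40 has no legal effect

11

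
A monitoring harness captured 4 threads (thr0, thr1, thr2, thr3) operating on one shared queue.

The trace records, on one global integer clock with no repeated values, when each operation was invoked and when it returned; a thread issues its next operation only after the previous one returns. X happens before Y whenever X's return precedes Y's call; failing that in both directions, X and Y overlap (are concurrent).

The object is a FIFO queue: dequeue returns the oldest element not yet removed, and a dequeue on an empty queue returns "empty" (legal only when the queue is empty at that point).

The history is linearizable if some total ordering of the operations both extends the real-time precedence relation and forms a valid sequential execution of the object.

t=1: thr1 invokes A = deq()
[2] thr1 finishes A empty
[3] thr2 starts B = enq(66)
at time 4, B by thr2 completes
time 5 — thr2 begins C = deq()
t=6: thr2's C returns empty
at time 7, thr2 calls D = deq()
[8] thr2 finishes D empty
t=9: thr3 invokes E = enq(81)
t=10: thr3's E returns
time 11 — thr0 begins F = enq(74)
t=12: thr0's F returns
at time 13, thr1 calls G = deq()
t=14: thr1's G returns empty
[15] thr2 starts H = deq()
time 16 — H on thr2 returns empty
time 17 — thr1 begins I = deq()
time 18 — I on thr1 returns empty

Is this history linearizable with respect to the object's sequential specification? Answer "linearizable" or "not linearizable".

already the first 6 events (up to C's response at time 6) admit no linearization; the first 5 still do
one real-time candidate order over the 3 completed operations — the queue replay rejects it
take A, B, C: step 3 already fails, because C deq() → empty cannot occur there

not linearizable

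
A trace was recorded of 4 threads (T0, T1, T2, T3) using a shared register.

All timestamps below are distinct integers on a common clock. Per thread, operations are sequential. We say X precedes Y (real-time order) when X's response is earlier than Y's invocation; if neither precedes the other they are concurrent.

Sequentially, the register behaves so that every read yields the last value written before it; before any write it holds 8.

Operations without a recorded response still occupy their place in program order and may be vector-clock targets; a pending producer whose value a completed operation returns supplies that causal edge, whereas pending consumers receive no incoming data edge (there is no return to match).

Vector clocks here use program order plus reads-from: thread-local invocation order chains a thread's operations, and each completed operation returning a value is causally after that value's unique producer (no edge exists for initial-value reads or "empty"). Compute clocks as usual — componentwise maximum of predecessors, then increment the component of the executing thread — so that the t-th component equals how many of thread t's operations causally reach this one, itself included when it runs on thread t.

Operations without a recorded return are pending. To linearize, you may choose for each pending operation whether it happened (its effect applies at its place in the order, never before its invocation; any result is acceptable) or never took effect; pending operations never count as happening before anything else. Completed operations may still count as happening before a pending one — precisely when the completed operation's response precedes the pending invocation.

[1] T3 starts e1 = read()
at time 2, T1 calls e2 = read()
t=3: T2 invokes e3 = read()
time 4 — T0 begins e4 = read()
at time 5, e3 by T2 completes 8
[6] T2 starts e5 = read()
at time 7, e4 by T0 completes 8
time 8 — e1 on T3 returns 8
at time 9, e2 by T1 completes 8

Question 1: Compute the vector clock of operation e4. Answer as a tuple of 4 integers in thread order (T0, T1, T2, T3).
no predecessors for e1 (invoked 1): T3 increments from zero → (0, 0, 0, 1)
no predecessors for e3 (invoked 3): T2 increments from zero → (0, 0, 1, 0)
no predecessors for e2 (invoked 2): T1 increments from zero → (0, 1, 0, 0)
no predecessors for e4 (invoked 4): T0 increments from zero → (1, 0, 0, 0)
merge at e5 (invoked 6): VC(e3)=(0, 0, 1, 0), own-thread bump on T2 → (0, 0, 2, 0)
target: VC(e4) = (1, 0, 0, 0)

(1, 0, 0, 0)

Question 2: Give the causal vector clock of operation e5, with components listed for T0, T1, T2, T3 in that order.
e1, invoked 1, has no incoming edges; only T3's bump applies → (0, 0, 0, 1)
e3, invoked 3, has no incoming edges; only T2's bump applies → (0, 0, 1, 0)
e2, invoked 2, has no incoming edges; only T1's bump applies → (0, 1, 0, 0)
e4, invoked 4, has no incoming edges; only T0's bump applies → (1, 0, 0, 0)
VC(e5, invoked at 6): max of VC(e3)=(0, 0, 1, 0), then +1 on thread T2 → (0, 0, 2, 0)
target: VC(e5) = (0, 0, 2, 0)

(0, 0, 2, 0)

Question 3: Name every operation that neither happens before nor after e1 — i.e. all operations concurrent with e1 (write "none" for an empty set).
e1 runs from 1 to 8; window-overlapping ops are concurrent
e2 [2,9]: concurrent
e3 [3,5]: concurrent
e4 [4,7]: concurrent
e5 [6,…): concurrent

e2, e3, e4, e5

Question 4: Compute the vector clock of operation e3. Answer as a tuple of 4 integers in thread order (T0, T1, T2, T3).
VC(e1, invoked at 1): no causal predecessors; +1 on T3 → (0, 0, 0, 1)
VC(e3, invoked at 3): no causal predecessors; +1 on T2 → (0, 0, 1, 0)
VC(e2, invoked at 2): no causal predecessors; +1 on T1 → (0, 1, 0, 0)
VC(e4, invoked at 4): no causal predecessors; +1 on T0 → (1, 0, 0, 0)
e5 (invocation 6): componentwise max over VC(e3)=(0, 0, 1, 0), +1 at T2, giving (0, 0, 2, 0)
target: VC(e3) = (0, 0, 1, 0)

(0, 0, 1, 0)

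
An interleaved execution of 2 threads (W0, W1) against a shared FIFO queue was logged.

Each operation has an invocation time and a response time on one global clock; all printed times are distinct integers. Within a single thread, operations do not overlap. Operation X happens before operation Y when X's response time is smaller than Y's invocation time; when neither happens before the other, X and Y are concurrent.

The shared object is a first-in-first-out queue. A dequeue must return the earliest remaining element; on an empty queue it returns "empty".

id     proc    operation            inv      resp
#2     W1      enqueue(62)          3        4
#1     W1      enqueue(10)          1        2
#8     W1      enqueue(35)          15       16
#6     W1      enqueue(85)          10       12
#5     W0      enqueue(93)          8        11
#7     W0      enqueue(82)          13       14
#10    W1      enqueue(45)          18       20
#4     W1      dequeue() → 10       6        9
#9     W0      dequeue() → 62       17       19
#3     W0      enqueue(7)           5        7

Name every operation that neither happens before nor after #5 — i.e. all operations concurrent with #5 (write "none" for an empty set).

#4, #6

#5 runs from 8 to 11; window-overlapping ops are concurrent
#1 [1,2]: before
#2 [3,4]: before
#3 [5,7]: before
#4 [6,9]: concurrent
#6 [10,12]: concurrent
#7 [13,14]: after
#8 [15,16]: after
#9 [17,19]: after
#10 [18,20]: after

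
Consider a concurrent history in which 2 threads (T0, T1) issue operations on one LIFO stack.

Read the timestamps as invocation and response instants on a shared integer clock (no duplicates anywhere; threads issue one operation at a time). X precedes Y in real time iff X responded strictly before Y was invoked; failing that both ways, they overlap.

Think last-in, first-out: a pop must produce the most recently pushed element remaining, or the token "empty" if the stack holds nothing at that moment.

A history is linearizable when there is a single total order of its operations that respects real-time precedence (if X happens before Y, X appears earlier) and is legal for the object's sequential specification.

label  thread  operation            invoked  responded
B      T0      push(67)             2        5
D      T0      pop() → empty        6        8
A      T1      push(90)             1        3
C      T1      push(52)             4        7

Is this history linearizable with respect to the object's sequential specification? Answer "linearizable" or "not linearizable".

through event 7 a valid linearization exists; event 8 (D responding at time 8) ends that
checked exhaustively: 5 real-time-consistent orders of 4 completed operations, zero legal LIFO stack replays
for example A, B, C, D fails at step 4: D pop() → empty is not legal there
for example A, B, D, C fails at step 3: D pop() → empty is not legal there

not linearizable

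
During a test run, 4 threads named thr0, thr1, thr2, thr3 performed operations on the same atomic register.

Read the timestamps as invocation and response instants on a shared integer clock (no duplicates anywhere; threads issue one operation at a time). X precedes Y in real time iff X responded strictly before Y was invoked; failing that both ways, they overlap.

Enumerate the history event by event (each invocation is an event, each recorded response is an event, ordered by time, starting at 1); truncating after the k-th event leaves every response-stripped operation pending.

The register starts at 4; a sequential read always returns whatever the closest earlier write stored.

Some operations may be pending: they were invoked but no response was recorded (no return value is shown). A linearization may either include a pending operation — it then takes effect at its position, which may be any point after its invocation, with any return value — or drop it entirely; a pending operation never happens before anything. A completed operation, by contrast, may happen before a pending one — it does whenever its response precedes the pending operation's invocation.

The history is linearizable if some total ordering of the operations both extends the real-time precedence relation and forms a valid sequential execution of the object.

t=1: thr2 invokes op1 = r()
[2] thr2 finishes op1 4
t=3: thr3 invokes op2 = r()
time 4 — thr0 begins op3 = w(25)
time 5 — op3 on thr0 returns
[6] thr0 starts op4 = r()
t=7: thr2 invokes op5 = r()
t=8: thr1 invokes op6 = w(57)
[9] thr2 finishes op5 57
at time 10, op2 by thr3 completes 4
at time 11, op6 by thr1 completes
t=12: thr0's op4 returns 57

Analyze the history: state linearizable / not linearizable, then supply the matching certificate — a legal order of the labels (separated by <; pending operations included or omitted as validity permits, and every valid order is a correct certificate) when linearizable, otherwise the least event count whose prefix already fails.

after step 1 (op1 r() → 4): value 4
after step 2 (op2 r() → 4): value 4
after step 3 (op3 w(25)): value 25
after step 4 (op6 w(57)): value 57
after step 5 (op4 r() → 57): value 57
after step 6 (op5 r() → 57): value 57

linearizable — witness: op1 < op2 < op3 < op6 < op4 < op5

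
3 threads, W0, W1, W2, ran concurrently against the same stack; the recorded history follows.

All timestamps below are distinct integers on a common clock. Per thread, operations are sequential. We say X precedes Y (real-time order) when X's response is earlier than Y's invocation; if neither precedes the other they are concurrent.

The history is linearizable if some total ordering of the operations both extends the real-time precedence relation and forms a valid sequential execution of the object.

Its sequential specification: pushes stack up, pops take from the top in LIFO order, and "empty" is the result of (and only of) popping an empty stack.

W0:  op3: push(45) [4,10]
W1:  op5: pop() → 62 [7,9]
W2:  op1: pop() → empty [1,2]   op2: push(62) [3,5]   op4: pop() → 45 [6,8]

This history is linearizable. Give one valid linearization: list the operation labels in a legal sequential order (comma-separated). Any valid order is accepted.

op1, op2, op3, op4, op5

after step 1 (op1 pop() → empty): stack <>
after step 2 (op2 push(62)): stack <62>
after step 3 (op3 push(45)): stack <62,45>
after step 4 (op4 pop() → 45): stack <62>
after step 5 (op5 pop() → 62): stack <>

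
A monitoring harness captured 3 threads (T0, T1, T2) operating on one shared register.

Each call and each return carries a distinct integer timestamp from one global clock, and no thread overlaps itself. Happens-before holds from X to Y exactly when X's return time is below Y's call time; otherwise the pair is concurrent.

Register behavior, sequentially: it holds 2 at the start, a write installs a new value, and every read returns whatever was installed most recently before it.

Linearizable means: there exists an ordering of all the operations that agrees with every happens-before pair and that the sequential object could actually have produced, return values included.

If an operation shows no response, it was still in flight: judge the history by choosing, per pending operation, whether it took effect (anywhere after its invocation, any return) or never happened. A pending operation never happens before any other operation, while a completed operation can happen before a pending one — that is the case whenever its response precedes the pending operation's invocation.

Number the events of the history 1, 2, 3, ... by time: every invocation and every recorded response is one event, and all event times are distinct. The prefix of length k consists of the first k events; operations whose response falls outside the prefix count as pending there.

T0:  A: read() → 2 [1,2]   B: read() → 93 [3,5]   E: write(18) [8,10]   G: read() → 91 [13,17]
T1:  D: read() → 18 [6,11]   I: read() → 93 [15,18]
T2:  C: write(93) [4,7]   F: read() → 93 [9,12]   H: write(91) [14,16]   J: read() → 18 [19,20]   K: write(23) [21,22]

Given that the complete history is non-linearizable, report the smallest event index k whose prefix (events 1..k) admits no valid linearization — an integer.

a valid linearization of events 1..17 exists, for instance A, C, B, F, E, D, H, G:
1. A read() → 2, leaving value 2
2. C write(93), leaving value 93
3. B read() → 93, leaving value 93
4. F read() → 93, leaving value 93
5. E write(18), leaving value 18
6. D read() → 18, leaving value 18
7. H write(91), leaving value 91
8. G read() → 91, leaving value 91
once event 18 joins (I's response, time 18), exhaustive search finds no witness
e.g. A, B, C, D, E, F, G, H, I: illegal at step 2, since B read() → 93 cannot apply there
e.g. A, B, C, D, E, F, G, I, H: illegal at step 2, since B read() → 93 cannot apply there

18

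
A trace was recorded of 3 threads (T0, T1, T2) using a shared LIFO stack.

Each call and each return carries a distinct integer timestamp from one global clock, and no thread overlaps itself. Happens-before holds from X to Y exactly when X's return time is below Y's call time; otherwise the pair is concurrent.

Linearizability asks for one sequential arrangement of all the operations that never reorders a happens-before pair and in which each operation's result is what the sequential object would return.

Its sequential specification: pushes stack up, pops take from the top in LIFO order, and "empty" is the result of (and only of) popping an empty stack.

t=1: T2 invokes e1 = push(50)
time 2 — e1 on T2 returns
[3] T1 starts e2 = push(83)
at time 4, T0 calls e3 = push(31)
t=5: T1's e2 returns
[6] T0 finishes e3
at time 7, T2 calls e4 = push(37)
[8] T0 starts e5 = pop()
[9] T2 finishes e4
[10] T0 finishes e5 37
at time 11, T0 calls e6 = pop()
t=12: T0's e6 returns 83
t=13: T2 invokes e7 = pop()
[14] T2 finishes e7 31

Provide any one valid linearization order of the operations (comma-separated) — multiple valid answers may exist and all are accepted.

step 1: e1 push(50) — stack <50>
step 2: e3 push(31) — stack <50,31>
step 3: e2 push(83) — stack <50,31,83>
step 4: e4 push(37) — stack <50,31,83,37>
step 5: e5 pop() → 37 — stack <50,31,83>
step 6: e6 pop() → 83 — stack <50,31>
step 7: e7 pop() → 31 — stack <50>

e1, e3, e2, e4, e5, e6, e7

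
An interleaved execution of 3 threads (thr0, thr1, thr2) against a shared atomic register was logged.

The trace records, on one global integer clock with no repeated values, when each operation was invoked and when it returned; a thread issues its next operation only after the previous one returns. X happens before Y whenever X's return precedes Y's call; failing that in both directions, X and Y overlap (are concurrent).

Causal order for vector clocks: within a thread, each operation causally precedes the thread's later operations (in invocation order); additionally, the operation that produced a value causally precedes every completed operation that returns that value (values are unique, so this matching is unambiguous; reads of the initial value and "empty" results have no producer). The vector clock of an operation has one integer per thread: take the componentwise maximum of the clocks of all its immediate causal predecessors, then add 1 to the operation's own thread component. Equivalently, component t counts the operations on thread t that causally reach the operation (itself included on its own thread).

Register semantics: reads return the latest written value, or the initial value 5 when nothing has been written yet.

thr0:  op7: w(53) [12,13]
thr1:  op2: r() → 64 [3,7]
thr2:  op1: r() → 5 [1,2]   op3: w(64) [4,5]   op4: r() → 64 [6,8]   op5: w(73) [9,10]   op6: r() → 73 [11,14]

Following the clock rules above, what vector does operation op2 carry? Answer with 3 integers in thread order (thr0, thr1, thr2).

invoked at 1, op1 has no predecessors; its own thr2 bump gives (0, 0, 1)
invoked at 12, op7 has no predecessors; its own thr0 bump gives (1, 0, 0)
op3, invoked 4, takes VC(op1)=(0, 0, 1) under max, adds 1 for thr2 → (0, 0, 2)
op4, invoked 6, takes VC(op3)=(0, 0, 2) under max, adds 1 for thr2 → (0, 0, 3)
op2, invoked 3, takes VC(op3)=(0, 0, 2) under max, adds 1 for thr1 → (0, 1, 2)
op5, invoked 9, takes VC(op4)=(0, 0, 3) under max, adds 1 for thr2 → (0, 0, 4)
op6, invoked 11, takes VC(op5)=(0, 0, 4) under max, adds 1 for thr2 → (0, 0, 5)
target: VC(op2) = (0, 1, 2)

(0, 1, 2)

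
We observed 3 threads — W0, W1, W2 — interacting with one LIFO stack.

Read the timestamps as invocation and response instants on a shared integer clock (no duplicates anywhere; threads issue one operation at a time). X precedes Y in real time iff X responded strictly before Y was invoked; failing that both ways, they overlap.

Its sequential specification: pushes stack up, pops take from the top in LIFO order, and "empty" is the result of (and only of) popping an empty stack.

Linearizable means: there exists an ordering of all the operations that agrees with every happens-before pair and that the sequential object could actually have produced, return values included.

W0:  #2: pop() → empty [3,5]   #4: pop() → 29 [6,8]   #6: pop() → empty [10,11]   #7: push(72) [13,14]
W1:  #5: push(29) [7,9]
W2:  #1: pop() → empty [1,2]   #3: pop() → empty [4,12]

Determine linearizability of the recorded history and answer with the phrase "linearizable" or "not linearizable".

one valid linearization: #1, #2, #3, #5, #4, #6, #7
after step 1 (#1 pop() → empty): stack <>
after step 2 (#2 pop() → empty): stack <>
after step 3 (#3 pop() → empty): stack <>
after step 4 (#5 push(29)): stack <29>
after step 5 (#4 pop() → 29): stack <>
after step 6 (#6 pop() → empty): stack <>
after step 7 (#7 push(72)): stack <72>

linearizable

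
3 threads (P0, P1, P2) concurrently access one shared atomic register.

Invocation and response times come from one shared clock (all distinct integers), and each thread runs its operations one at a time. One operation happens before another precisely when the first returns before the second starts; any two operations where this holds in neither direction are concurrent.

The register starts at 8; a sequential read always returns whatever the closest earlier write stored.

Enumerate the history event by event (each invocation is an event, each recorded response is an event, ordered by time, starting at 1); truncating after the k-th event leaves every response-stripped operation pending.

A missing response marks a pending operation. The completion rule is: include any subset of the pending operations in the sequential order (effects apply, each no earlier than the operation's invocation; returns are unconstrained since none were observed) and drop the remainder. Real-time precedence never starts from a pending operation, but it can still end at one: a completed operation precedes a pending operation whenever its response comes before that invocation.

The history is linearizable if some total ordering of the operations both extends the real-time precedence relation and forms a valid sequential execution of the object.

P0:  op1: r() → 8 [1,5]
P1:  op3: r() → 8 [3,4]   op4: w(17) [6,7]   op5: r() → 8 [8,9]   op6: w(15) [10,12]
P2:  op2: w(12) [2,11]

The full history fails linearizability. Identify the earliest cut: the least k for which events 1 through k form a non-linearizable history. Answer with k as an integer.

9

a valid linearization of events 1..8 exists, for instance op1, op3, op2, op4:
step 1: op1 r() → 8 — value 8
step 2: op3 r() → 8 — value 8
step 3: op2 w(12) (pending, included) — value 12
step 4: op4 w(17) — value 17
once event 9 joins (op5's response, time 9), exhaustive search finds no witness
including or dropping the 1 pending operation (op2) in any combination fails
e.g. op1, op3, op4, op5 (pending dropped): illegal at step 4, since op5 r() → 8 cannot apply there
e.g. op3, op1, op4, op5 (pending dropped): illegal at step 4, since op5 r() → 8 cannot apply there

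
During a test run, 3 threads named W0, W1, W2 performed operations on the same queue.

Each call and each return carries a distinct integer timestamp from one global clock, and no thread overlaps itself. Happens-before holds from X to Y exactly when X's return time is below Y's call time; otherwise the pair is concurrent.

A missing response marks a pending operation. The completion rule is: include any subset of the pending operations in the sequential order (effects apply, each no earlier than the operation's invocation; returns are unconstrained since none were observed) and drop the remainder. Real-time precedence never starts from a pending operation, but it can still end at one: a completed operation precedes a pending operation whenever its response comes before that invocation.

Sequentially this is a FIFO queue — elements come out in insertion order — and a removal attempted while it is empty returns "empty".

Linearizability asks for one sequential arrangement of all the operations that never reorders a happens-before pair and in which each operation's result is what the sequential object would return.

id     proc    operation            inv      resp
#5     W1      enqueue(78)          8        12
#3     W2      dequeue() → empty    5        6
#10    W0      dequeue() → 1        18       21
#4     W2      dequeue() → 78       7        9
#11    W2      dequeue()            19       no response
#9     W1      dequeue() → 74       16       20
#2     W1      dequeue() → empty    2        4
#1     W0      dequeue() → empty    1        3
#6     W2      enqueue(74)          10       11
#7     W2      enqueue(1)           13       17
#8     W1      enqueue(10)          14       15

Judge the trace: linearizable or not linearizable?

one valid linearization: #1, #2, #3, #5, #4, #6, #7, #8, #9, #10
step 1: #1 dequeue() → empty — queue <>
step 2: #2 dequeue() → empty — queue <>
step 3: #3 dequeue() → empty — queue <>
step 4: #5 enqueue(78) — queue <78>
step 5: #4 dequeue() → 78 — queue <>
step 6: #6 enqueue(74) — queue <74>
step 7: #7 enqueue(1) — queue <74,1>
step 8: #8 enqueue(10) — queue <74,1,10>
step 9: #9 dequeue() → 74 — queue <1,10>
step 10: #10 dequeue() → 1 — queue <10>

linearizable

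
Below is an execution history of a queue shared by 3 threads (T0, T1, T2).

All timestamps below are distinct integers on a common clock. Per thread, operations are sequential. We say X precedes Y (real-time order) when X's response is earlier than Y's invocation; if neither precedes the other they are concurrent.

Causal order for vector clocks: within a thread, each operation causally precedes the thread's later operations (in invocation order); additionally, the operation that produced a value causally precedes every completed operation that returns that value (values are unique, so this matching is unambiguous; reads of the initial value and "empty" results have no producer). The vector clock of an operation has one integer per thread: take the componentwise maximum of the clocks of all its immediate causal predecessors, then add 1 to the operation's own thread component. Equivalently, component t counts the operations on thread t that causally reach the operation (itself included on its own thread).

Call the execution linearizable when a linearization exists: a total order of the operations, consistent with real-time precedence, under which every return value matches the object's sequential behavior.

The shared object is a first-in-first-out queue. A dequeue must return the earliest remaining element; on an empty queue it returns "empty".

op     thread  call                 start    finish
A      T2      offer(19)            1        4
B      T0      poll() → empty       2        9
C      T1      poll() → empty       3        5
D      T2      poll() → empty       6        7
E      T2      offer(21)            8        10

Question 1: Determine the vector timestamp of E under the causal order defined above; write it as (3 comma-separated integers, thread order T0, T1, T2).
Answer: (0, 0, 3)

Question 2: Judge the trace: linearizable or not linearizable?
not linearizable

the violation lands at event 9, B's response at time 9: events 1..8 linearize, events 1..9 do not
8 orders of the 4 completed queue ops respect real time; none is legal
include/drop combinations of the 1 pending operation (E) were all tried; none helps
sample order A, B, C, D (pending dropped) stalls at step 2 — B poll() → empty has no legal effect
sample order A, C, B, D (pending dropped) stalls at step 2 — C poll() → empty has no legal effect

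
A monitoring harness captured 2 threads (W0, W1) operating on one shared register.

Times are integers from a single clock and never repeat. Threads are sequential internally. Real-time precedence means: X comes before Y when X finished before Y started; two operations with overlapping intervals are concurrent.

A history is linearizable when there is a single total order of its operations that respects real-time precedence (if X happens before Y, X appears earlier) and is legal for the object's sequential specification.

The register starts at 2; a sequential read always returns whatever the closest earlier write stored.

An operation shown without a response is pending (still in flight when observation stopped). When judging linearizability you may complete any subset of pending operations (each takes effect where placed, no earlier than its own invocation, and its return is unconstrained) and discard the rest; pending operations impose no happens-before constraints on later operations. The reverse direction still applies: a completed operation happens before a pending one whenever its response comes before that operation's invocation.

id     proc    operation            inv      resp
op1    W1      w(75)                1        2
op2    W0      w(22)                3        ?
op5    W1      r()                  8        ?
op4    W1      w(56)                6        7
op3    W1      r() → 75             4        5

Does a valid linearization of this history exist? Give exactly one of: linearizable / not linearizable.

witness order: op1, op3, op2, op4
after step 1 (op1 w(75)): value 75
after step 2 (op3 r() → 75): value 75
after step 3 (op2 w(22) (pending, included)): value 22
after step 4 (op4 w(56)): value 56

linearizable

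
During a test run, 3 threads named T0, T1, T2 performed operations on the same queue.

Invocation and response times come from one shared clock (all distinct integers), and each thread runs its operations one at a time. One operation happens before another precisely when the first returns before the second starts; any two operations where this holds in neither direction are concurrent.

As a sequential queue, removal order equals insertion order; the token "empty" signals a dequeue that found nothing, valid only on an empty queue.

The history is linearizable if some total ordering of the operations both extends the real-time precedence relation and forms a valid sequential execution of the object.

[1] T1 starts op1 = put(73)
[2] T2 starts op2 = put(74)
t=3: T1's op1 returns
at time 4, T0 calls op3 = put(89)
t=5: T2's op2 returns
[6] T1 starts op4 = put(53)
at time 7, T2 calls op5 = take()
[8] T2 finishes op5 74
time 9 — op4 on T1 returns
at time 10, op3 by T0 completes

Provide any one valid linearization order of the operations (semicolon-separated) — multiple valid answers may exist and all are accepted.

op2; op1; op3; op4; op5

after step 1 (op2 put(74)): queue <74>
after step 2 (op1 put(73)): queue <74,73>
after step 3 (op3 put(89)): queue <74,73,89>
after step 4 (op4 put(53)): queue <74,73,89,53>
after step 5 (op5 take() → 74): queue <73,89,53>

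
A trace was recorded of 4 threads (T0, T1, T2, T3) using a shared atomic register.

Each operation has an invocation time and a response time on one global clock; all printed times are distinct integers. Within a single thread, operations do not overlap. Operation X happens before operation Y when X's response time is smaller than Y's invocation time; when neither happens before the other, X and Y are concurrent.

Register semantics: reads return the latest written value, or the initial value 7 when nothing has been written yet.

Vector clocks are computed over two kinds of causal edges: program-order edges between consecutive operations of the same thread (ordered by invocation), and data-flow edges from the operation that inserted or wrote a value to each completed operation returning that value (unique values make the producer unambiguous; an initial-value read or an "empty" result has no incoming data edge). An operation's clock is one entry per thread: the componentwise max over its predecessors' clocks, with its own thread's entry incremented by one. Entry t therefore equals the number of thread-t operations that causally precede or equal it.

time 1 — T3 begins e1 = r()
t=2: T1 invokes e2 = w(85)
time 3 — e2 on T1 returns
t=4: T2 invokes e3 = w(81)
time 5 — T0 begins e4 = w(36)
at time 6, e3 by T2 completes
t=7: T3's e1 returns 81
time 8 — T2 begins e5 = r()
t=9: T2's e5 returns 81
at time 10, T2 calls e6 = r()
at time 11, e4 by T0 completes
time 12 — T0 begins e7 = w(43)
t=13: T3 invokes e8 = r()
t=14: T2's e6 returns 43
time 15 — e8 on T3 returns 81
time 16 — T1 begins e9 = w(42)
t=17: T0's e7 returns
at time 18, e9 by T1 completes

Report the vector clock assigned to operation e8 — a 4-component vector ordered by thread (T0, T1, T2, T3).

(0, 0, 1, 2)

e3, invoked 4, has no incoming edges; only T2's bump applies → (0, 0, 1, 0)
e2, invoked 2, has no incoming edges; only T1's bump applies → (0, 1, 0, 0)
e4, invoked 5, has no incoming edges; only T0's bump applies → (1, 0, 0, 0)
VC(e1, invoked at 1): max of VC(e3)=(0, 0, 1, 0), then +1 on thread T3 → (0, 0, 1, 1)
VC(e5, invoked at 8): max of VC(e3)=(0, 0, 1, 0), then +1 on thread T2 → (0, 0, 2, 0)
VC(e9, invoked at 16): max of VC(e2)=(0, 1, 0, 0), then +1 on thread T1 → (0, 2, 0, 0)
VC(e7, invoked at 12): max of VC(e4)=(1, 0, 0, 0), then +1 on thread T0 → (2, 0, 0, 0)
VC(e8, invoked at 13): max of VC(e1)=(0, 0, 1, 1), VC(e3)=(0, 0, 1, 0), then +1 on thread T3 → (0, 0, 1, 2)
VC(e6, invoked at 10): max of VC(e5)=(0, 0, 2, 0), VC(e7)=(2, 0, 0, 0), then +1 on thread T2 → (2, 0, 3, 0)
target: VC(e8) = (0, 0, 1, 2)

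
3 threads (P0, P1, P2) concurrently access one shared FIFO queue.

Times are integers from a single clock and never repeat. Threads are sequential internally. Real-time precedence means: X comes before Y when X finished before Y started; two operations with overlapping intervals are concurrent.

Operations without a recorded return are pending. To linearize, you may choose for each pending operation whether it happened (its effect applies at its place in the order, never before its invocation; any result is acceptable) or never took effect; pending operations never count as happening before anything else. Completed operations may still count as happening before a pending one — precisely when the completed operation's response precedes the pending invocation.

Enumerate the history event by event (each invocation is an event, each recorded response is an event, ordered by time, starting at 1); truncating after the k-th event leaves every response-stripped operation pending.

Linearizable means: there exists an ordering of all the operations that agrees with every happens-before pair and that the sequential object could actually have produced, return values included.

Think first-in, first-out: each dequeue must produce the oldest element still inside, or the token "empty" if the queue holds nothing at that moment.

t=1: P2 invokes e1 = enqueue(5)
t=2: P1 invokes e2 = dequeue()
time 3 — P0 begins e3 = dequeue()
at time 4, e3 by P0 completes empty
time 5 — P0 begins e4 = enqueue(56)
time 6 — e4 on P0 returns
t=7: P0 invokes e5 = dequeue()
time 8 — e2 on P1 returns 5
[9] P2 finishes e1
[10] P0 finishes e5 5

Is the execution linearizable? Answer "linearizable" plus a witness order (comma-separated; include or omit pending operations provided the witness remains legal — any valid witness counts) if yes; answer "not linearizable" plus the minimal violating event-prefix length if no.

not linearizable — minimal violating prefix: 10 events

the violation lands at event 10, e5's response at time 10: events 1..9 linearize, events 1..10 do not
real-time-consistent orders of the 5 completed operations: 20 — all fail the FIFO queue replay
for example e1, e2, e3, e4, e5 fails at step 5: e5 dequeue() → 5 is not legal there
for example e1, e3, e2, e4, e5 fails at step 2: e3 dequeue() → empty is not legal there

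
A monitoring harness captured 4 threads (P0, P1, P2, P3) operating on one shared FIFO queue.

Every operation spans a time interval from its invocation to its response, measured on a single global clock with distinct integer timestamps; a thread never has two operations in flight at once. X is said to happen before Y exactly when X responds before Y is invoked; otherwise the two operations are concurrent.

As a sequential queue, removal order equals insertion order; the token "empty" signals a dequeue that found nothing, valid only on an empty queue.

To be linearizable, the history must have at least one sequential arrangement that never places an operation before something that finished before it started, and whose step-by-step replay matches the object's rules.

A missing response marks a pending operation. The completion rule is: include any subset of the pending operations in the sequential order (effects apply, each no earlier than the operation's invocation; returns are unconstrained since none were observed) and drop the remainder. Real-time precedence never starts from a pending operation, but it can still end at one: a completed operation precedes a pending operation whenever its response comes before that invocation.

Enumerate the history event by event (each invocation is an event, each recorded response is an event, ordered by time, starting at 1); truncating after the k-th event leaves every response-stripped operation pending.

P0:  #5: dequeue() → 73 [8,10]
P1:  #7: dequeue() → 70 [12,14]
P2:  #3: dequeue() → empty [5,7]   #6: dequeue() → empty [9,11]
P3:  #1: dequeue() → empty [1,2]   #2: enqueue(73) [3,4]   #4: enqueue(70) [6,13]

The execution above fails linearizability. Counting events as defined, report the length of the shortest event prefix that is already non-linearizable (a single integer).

7

events 1..6 are linearizable; a witness order is #1, #2:
1. #1 dequeue() → empty, leaving queue <>
2. #2 enqueue(73), leaving queue <73>
with event 7 included (#3 responding at time 7), all real-time-consistent orders fail
including or dropping the 1 pending operation (#4) in any combination fails
sample order #1, #2, #3 (pending dropped) stalls at step 3 — #3 dequeue() → empty has no legal effect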